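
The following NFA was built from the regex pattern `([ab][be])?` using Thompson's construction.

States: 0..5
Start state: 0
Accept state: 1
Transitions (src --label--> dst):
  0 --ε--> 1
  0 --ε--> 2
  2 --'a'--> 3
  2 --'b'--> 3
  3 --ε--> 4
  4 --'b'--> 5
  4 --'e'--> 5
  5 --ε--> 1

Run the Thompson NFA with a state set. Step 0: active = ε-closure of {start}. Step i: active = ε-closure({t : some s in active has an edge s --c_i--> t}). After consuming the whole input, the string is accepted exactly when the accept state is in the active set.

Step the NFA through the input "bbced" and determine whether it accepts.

initial (ε-close {0}): {0,1,2}
'b' @ 1: {3,4}
'b' @ 2: {1,5}  [accepting]
'c' @ 3: {}  — no active states
rest 'ed' ignored (set empty)
after full input: {}  (accept=1 not in)

Answer: REJECT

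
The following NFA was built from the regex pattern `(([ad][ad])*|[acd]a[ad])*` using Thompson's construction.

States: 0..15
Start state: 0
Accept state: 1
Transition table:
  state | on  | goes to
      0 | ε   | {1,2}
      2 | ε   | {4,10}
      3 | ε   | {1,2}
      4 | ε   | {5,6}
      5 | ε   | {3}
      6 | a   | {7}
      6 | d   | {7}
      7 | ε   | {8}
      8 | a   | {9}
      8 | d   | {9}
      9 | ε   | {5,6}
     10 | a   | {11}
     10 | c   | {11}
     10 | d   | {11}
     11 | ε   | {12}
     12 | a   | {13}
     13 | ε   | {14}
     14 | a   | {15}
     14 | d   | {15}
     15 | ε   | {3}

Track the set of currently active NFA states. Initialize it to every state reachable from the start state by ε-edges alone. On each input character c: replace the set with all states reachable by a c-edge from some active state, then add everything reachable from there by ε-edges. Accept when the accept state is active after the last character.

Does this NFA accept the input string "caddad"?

S₀ = ε-closure({0}) = {0,1,2,3,4,5,6,10}
'c' @ 1: {11,12}
'a' @ 2: {13,14}
'd' @ 3: {1,2,3,4,5,6,10,15}  ✓accept
'd' @ 4: {7,8,11,12}
'a' @ 5: {1,2,3,4,5,6,9,10,13,14}  ✓accept
'd' @ 6: {1,2,3,4,5,6,7,8,10,11,12,15}  ✓accept
final: {1,2,3,4,5,6,7,8,10,11,12,15}; accept 1 in set

Answer: ACCEPT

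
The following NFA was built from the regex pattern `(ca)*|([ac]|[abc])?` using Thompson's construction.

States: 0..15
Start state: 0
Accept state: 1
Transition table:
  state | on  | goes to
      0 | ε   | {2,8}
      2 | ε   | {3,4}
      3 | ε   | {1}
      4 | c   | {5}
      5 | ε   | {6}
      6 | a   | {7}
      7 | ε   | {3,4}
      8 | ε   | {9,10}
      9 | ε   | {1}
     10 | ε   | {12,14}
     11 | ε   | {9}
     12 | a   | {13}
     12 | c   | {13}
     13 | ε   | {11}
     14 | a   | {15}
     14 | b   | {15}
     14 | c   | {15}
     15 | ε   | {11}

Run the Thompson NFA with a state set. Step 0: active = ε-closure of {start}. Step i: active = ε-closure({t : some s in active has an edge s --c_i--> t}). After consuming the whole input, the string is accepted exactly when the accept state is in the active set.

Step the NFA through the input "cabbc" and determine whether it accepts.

Answer: REJECT

Derivation:
S₀ = ε-closure({0}) = {0,1,2,3,4,8,9,10,12,14}
'c' @ 1: {1,5,6,9,11,13,15}  (accept∈set)
'a' @ 2: {1,3,4,7}  (accept∈set)
'b' @ 3: {}  — no active states
rest 'bc' ignored (set empty)
end set {} — state 1 not in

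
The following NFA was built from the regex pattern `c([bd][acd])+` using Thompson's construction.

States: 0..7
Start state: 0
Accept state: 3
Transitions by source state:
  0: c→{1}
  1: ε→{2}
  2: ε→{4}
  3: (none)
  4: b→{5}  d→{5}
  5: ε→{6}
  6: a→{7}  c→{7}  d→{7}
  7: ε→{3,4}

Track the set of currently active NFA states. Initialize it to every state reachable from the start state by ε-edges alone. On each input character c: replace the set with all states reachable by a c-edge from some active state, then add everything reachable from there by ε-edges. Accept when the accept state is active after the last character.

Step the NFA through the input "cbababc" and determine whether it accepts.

Answer: ACCEPT

Trace:
S₀ = ε-closure({0}) = {0}
'c' @ 1: {1,2,4}
'b' @ 2: {5,6}
'a' @ 3: {3,4,7}  ✓accept
'b' @ 4: {5,6}
'a' @ 5: {3,4,7}  ✓accept
'b' @ 6: {5,6}
'c' @ 7: {3,4,7}  ✓accept
after full input: {3,4,7}  (accept=3 in)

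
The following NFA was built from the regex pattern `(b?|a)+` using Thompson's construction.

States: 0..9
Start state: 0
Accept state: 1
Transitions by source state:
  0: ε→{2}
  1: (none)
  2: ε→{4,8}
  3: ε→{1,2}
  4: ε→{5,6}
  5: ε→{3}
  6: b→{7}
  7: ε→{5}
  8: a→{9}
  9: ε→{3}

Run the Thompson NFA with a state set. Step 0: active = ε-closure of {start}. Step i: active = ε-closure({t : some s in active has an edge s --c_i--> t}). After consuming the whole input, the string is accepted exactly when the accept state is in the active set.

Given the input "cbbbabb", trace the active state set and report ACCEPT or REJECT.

initial (ε-close {0}): {0,1,2,3,4,5,6,8}
'c' @ 1: {}  — no active states
rest 'bbbabb' ignored (set empty)
final: {}; accept 1 not in set

Answer: REJECT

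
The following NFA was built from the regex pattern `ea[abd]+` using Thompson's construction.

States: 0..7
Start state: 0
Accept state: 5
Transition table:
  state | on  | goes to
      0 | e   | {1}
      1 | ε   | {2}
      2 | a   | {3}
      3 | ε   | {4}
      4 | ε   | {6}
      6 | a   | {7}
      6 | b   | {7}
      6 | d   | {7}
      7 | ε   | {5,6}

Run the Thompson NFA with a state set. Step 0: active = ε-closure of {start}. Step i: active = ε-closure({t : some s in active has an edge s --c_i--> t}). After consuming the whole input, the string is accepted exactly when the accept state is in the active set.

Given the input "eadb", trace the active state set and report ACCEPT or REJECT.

S₀ = ε-closure({0}) = {0}
'e' @ 1: {1,2}
'a' @ 2: {3,4,6}
'd' @ 3: {5,6,7}  [accepting]
'b' @ 4: {5,6,7}  [accepting]
final: {5,6,7}; accept 5 in set

Answer: ACCEPT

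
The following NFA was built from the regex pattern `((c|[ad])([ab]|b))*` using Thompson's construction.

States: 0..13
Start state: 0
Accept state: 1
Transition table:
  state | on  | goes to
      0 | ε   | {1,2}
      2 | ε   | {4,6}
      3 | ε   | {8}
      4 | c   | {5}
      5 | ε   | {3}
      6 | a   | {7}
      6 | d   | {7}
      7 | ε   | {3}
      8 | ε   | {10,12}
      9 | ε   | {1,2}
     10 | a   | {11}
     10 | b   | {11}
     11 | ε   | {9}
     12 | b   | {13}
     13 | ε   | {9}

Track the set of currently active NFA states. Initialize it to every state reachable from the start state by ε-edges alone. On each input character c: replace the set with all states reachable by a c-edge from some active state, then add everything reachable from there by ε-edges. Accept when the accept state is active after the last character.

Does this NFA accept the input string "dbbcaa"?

S₀ = ε-closure({0}) = {0,1,2,4,6}
'd' @ 1: {3,7,8,10,12}
'b' @ 2: {1,2,4,6,9,11,13}  ✓accept
'b' @ 3: {}  — no active states
rest 'caa' ignored (set empty)
end set {} — state 1 not in

Answer: REJECT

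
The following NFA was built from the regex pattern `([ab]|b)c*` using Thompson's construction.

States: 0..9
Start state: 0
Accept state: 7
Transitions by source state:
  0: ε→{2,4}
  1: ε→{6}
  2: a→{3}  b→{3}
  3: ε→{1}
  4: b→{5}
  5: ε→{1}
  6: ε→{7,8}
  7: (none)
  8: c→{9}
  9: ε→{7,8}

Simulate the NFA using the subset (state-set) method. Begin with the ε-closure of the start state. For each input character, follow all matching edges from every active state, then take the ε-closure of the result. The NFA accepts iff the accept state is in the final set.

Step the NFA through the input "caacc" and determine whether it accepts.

initial (ε-close {0}): {0,2,4}
'c' @ 1: {}  — no active states
rest 'aacc' ignored (set empty)
end set {} — state 7 not in

Answer: REJECT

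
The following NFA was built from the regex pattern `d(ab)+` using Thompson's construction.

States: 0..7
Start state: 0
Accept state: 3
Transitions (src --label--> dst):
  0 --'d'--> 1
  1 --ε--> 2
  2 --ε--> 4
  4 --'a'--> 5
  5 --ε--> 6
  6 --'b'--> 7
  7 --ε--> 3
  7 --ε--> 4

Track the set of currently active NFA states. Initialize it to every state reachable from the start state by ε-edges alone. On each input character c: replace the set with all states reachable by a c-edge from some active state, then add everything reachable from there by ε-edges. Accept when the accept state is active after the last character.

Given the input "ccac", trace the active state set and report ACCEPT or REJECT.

initial (ε-close {0}): {0}
'c' @ 1: {}  — state set empty
rest 'cac' ignored (set empty)
end set {} — state 3 not in

Answer: REJECT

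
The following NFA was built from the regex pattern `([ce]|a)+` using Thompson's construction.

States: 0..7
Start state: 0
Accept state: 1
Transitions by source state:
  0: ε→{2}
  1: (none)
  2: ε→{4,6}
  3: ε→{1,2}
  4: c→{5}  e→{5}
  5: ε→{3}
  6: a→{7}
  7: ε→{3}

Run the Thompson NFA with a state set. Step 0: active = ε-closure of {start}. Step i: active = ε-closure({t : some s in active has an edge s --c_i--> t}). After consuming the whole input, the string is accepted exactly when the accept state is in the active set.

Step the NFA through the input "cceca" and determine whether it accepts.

Answer: ACCEPT

Trace:
initial (ε-close {0}): {0,2,4,6}
'c' @ 1: {1,2,3,4,5,6}  (accept∈set)
'c' @ 2: {1,2,3,4,5,6}  (accept∈set)
'e' @ 3: {1,2,3,4,5,6}  (accept∈set)
'c' @ 4: {1,2,3,4,5,6}  (accept∈set)
'a' @ 5: {1,2,3,4,6,7}  (accept∈set)
end set {1,2,3,4,6,7} — state 1 in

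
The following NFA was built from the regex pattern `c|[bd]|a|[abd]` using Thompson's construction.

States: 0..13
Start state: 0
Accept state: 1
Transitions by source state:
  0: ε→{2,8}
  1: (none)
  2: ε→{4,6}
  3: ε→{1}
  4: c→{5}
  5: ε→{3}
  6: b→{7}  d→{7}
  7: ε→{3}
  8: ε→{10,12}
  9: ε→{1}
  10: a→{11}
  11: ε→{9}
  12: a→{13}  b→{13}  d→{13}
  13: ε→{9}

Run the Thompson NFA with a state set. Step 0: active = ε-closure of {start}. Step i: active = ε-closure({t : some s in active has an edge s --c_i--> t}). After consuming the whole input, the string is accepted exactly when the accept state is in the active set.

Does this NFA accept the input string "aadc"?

start: ε-closure({0}) = {0,2,4,6,8,10,12}
'a' @ 1: {1,9,11,13}  (accept∈set)
'a' @ 2: {}  — no active states
rest 'dc' ignored (set empty)
final: {}; accept 1 not in set

Answer: REJECT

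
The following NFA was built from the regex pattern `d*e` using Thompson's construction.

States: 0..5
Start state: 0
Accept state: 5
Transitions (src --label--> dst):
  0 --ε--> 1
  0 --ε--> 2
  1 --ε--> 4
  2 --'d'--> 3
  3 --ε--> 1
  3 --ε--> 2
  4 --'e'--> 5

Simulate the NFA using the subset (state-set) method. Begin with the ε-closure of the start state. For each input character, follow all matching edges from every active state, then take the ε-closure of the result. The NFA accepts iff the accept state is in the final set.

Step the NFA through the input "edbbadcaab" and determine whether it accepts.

initial (ε-close {0}): {0,1,2,4}
'e' @ 1: {5}  (accept∈set)
'd' @ 2: {}  — dead — no transitions
rest 'bbadcaab' ignored (set empty)
after full input: {}  (accept=5 not in)

Answer: REJECT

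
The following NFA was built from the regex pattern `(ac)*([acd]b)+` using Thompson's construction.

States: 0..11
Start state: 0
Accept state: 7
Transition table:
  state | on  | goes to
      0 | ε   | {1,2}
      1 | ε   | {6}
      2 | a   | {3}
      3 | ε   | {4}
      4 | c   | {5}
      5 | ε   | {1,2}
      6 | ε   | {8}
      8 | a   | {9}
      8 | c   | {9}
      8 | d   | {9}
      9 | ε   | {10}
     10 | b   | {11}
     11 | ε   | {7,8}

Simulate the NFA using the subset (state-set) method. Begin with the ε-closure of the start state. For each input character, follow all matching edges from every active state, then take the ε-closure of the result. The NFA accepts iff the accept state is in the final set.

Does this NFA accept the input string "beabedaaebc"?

Answer: REJECT

Trace:
start: ε-closure({0}) = {0,1,2,6,8}
'b' @ 1: {}  — state set empty
rest 'eabedaaebc' ignored (set empty)
end set {} — state 7 not in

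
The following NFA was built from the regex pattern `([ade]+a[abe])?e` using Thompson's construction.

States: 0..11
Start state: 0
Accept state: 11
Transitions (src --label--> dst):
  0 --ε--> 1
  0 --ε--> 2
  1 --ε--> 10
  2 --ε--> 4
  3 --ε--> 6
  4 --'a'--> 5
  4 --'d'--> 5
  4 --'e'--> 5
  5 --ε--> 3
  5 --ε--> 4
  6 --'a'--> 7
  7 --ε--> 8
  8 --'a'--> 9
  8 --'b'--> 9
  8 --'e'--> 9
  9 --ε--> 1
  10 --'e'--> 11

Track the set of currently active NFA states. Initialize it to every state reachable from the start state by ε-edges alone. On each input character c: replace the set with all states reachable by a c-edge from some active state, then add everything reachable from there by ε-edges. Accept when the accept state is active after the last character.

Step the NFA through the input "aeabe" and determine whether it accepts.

S₀ = ε-closure({0}) = {0,1,2,4,10}
'a' @ 1: {3,4,5,6}
'e' @ 2: {3,4,5,6}
'a' @ 3: {3,4,5,6,7,8}
'b' @ 4: {1,9,10}
'e' @ 5: {11}  ✓accept
after full input: {11}  (accept=11 in)

Answer: ACCEPT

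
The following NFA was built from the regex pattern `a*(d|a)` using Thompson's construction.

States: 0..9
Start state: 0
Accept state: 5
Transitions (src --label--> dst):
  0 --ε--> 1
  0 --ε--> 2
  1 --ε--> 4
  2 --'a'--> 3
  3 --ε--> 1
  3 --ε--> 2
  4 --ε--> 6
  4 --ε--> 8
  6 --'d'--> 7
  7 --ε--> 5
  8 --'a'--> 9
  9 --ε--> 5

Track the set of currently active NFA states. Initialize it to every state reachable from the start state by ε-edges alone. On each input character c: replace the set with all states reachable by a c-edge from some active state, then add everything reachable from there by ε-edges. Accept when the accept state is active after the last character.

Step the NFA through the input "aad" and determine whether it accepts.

initial (ε-close {0}): {0,1,2,4,6,8}
'a' @ 1: {1,2,3,4,5,6,8,9}  [accepting]
'a' @ 2: {1,2,3,4,5,6,8,9}  [accepting]
'd' @ 3: {5,7}  [accepting]
final: {5,7}; accept 5 in set

Answer: ACCEPT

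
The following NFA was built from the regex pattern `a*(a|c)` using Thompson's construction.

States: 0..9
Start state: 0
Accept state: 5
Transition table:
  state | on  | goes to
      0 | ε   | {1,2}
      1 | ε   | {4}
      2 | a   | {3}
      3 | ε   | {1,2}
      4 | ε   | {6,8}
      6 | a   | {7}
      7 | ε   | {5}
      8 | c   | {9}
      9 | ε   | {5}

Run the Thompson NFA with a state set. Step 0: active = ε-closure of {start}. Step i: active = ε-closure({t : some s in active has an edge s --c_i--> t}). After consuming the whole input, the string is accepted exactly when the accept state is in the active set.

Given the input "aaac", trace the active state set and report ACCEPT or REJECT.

Answer: ACCEPT

Trace:
start: ε-closure({0}) = {0,1,2,4,6,8}
'a' @ 1: {1,2,3,4,5,6,7,8}  ✓accept
'a' @ 2: {1,2,3,4,5,6,7,8}  ✓accept
'a' @ 3: {1,2,3,4,5,6,7,8}  ✓accept
'c' @ 4: {5,9}  ✓accept
final: {5,9}; accept 5 in set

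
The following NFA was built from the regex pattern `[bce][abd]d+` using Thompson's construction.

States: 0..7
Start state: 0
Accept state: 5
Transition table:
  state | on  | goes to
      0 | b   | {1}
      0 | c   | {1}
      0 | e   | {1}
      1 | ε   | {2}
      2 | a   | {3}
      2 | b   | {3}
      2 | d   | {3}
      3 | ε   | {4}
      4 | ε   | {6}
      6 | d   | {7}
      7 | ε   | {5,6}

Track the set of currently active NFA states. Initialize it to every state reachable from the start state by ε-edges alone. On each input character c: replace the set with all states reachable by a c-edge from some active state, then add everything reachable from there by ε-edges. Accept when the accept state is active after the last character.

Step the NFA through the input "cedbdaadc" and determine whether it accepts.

Answer: REJECT

Steps:
S₀ = ε-closure({0}) = {0}
'c' @ 1: {1,2}
'e' @ 2: {}  — state set empty
rest 'dbdaadc' ignored (set empty)
end set {} — state 5 not in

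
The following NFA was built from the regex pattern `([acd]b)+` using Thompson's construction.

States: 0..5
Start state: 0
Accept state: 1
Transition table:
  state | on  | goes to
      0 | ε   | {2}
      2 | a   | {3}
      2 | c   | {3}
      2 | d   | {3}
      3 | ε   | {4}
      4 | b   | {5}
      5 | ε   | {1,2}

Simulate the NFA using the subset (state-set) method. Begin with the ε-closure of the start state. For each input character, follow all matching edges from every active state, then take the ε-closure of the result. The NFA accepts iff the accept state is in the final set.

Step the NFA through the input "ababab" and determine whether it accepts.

Answer: ACCEPT

Derivation:
S₀ = ε-closure({0}) = {0,2}
'a' @ 1: {3,4}
'b' @ 2: {1,2,5}  (accept∈set)
'a' @ 3: {3,4}
'b' @ 4: {1,2,5}  (accept∈set)
'a' @ 5: {3,4}
'b' @ 6: {1,2,5}  (accept∈set)
after full input: {1,2,5}  (accept=1 in)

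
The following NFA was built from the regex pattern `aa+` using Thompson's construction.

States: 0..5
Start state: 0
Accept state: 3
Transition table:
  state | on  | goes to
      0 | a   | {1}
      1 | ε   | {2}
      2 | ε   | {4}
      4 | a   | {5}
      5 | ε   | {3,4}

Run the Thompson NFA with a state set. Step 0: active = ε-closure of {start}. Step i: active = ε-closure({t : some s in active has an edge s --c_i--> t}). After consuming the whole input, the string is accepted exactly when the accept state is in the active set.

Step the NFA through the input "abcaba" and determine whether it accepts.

start: ε-closure({0}) = {0}
'a' @ 1: {1,2,4}
'b' @ 2: {}  — dead — no transitions
rest 'caba' ignored (set empty)
end set {} — state 3 not in

Answer: REJECT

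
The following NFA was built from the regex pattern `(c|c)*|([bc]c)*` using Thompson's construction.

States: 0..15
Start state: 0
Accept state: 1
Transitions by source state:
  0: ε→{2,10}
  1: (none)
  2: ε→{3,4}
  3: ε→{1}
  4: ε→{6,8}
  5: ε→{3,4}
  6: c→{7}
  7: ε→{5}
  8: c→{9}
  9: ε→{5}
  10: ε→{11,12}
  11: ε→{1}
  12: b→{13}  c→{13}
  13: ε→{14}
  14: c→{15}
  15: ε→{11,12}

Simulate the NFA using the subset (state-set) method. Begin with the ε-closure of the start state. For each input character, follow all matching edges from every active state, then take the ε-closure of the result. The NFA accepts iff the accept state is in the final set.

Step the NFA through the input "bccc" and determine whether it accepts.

Answer: ACCEPT

Steps:
start: ε-closure({0}) = {0,1,2,3,4,6,8,10,11,12}
'b' @ 1: {13,14}
'c' @ 2: {1,11,12,15}  (accept∈set)
'c' @ 3: {13,14}
'c' @ 4: {1,11,12,15}  (accept∈set)
final: {1,11,12,15}; accept 1 in set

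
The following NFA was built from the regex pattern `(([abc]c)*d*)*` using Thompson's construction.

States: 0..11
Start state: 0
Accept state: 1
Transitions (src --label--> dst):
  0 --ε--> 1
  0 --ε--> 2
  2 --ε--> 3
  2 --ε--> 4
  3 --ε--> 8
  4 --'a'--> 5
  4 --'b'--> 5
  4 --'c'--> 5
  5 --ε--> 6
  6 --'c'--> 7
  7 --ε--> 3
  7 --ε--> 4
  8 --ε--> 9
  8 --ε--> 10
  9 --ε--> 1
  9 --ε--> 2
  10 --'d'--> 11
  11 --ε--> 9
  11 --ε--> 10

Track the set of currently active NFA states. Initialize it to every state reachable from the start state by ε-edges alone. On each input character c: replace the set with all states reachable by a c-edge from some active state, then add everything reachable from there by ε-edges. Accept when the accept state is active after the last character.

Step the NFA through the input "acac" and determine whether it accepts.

Answer: ACCEPT

Trace:
start: ε-closure({0}) = {0,1,2,3,4,8,9,10}
'a' @ 1: {5,6}
'c' @ 2: {1,2,3,4,7,8,9,10}  ✓accept
'a' @ 3: {5,6}
'c' @ 4: {1,2,3,4,7,8,9,10}  ✓accept
end set {1,2,3,4,7,8,9,10} — state 1 in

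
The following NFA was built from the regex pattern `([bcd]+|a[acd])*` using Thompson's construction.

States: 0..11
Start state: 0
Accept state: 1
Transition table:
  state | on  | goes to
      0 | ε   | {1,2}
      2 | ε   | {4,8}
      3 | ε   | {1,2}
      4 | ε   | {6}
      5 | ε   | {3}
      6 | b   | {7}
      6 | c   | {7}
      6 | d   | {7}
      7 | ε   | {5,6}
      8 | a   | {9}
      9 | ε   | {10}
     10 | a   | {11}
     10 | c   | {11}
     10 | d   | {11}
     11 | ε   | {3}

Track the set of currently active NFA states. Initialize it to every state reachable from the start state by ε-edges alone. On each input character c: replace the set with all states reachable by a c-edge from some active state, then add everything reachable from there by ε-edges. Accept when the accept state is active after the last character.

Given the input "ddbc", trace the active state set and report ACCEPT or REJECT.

initial (ε-close {0}): {0,1,2,4,6,8}
'd' @ 1: {1,2,3,4,5,6,7,8}  ✓accept
'd' @ 2: {1,2,3,4,5,6,7,8}  ✓accept
'b' @ 3: {1,2,3,4,5,6,7,8}  ✓accept
'c' @ 4: {1,2,3,4,5,6,7,8}  ✓accept
end set {1,2,3,4,5,6,7,8} — state 1 in

Answer: ACCEPT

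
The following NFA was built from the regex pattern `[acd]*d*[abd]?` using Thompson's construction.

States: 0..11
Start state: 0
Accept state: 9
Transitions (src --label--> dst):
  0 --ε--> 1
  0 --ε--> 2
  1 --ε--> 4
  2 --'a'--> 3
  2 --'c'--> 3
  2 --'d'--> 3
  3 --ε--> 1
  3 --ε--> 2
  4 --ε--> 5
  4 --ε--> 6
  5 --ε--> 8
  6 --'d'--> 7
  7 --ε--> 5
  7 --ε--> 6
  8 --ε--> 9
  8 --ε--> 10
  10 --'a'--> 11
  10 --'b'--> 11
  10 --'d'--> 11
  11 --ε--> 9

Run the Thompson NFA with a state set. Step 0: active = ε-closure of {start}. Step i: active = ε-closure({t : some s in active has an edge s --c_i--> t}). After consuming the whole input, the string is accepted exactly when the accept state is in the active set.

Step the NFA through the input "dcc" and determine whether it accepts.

Answer: ACCEPT

Trace:
initial (ε-close {0}): {0,1,2,4,5,6,8,9,10}
'd' @ 1: {1,2,3,4,5,6,7,8,9,10,11}  (accept∈set)
'c' @ 2: {1,2,3,4,5,6,8,9,10}  (accept∈set)
'c' @ 3: {1,2,3,4,5,6,8,9,10}  (accept∈set)
end set {1,2,3,4,5,6,8,9,10} — state 9 in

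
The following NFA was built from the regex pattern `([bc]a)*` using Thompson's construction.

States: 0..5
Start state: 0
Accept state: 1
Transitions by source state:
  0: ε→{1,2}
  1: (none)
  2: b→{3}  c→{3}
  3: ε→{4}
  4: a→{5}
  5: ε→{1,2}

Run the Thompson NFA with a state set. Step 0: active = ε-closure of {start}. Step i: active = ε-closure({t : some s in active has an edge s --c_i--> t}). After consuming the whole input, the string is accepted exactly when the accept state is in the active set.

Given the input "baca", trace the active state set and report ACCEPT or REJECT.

Answer: ACCEPT

Steps:
start: ε-closure({0}) = {0,1,2}
'b' @ 1: {3,4}
'a' @ 2: {1,2,5}  (accept∈set)
'c' @ 3: {3,4}
'a' @ 4: {1,2,5}  (accept∈set)
after full input: {1,2,5}  (accept=1 in)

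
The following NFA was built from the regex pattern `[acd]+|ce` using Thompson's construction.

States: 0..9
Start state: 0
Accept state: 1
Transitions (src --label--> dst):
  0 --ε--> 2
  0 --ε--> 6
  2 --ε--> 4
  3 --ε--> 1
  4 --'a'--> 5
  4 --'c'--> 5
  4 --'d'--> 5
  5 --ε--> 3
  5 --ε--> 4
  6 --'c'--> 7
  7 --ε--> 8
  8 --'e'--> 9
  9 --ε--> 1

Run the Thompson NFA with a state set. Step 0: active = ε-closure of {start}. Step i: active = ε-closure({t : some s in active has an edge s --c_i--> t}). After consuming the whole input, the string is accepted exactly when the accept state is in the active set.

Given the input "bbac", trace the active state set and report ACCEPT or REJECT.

Answer: REJECT

Derivation:
initial (ε-close {0}): {0,2,4,6}
'b' @ 1: {}  — no active states
rest 'bac' ignored (set empty)
after full input: {}  (accept=1 not in)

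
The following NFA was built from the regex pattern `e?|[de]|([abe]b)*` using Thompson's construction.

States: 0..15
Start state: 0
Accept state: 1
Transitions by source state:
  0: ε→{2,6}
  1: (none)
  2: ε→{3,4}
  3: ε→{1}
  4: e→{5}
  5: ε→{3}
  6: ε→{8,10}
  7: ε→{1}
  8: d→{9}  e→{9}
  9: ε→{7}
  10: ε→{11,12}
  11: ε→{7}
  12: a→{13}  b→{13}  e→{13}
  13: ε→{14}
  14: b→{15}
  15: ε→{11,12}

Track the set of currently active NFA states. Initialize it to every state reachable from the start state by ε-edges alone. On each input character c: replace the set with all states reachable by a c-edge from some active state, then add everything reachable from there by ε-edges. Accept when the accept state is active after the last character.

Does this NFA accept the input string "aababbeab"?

Answer: REJECT

Trace:
S₀ = ε-closure({0}) = {0,1,2,3,4,6,7,8,10,11,12}
'a' @ 1: {13,14}
'a' @ 2: {}  — no active states
rest 'babbeab' ignored (set empty)
final: {}; accept 1 not in set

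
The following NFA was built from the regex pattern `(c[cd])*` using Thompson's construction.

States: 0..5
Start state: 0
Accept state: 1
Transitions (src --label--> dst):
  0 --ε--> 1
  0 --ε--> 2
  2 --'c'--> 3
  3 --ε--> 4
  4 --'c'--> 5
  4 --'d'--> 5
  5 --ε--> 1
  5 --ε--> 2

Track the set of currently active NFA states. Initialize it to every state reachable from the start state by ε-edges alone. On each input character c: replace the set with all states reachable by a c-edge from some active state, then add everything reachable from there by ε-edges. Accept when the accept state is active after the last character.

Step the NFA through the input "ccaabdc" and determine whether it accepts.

start: ε-closure({0}) = {0,1,2}
'c' @ 1: {3,4}
'c' @ 2: {1,2,5}  (accept∈set)
'a' @ 3: {}  — state set empty
rest 'abdc' ignored (set empty)
after full input: {}  (accept=1 not in)

Answer: REJECT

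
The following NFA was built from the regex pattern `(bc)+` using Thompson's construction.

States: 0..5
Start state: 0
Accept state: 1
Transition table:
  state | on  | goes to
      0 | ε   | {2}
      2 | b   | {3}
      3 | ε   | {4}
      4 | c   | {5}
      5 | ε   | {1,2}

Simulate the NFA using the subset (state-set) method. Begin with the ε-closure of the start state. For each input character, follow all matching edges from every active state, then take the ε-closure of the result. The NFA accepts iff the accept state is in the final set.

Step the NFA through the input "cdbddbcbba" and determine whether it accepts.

Answer: REJECT

Steps:
S₀ = ε-closure({0}) = {0,2}
'c' @ 1: {}  — dead — no transitions
rest 'dbddbcbba' ignored (set empty)
final: {}; accept 1 not in set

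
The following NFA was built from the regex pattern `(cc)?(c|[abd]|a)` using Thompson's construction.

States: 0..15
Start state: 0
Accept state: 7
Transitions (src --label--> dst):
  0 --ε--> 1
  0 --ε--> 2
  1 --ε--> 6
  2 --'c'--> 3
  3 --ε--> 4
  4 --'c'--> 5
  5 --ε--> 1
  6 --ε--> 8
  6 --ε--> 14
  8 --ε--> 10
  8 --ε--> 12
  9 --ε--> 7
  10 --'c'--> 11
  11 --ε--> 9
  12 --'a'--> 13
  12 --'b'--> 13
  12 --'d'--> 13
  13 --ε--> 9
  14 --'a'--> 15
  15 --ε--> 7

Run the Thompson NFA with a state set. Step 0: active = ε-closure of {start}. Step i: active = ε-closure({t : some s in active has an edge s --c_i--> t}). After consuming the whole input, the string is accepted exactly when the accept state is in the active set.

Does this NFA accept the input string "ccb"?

initial (ε-close {0}): {0,1,2,6,8,10,12,14}
'c' @ 1: {3,4,7,9,11}  [accepting]
'c' @ 2: {1,5,6,8,10,12,14}
'b' @ 3: {7,9,13}  [accepting]
end set {7,9,13} — state 7 in

Answer: ACCEPT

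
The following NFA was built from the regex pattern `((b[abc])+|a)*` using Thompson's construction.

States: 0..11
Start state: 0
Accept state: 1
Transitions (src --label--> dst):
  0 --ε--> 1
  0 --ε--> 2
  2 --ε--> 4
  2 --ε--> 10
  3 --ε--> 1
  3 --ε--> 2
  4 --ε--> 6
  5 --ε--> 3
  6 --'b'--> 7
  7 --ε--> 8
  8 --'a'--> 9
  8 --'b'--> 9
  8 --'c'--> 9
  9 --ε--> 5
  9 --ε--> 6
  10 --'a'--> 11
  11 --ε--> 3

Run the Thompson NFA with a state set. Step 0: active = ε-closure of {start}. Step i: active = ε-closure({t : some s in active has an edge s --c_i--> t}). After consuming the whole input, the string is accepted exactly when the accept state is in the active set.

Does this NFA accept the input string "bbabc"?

S₀ = ε-closure({0}) = {0,1,2,4,6,10}
'b' @ 1: {7,8}
'b' @ 2: {1,2,3,4,5,6,9,10}  ✓accept
'a' @ 3: {1,2,3,4,6,10,11}  ✓accept
'b' @ 4: {7,8}
'c' @ 5: {1,2,3,4,5,6,9,10}  ✓accept
end set {1,2,3,4,5,6,9,10} — state 1 in

Answer: ACCEPT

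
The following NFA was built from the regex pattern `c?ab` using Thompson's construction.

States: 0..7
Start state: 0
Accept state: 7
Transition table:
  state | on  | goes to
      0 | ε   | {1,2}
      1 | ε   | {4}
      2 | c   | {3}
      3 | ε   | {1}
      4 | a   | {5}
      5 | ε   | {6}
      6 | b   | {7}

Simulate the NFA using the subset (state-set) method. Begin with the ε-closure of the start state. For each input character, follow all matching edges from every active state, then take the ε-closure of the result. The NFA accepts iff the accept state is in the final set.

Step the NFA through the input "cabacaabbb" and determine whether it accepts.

Answer: REJECT

Steps:
S₀ = ε-closure({0}) = {0,1,2,4}
'c' @ 1: {1,3,4}
'a' @ 2: {5,6}
'b' @ 3: {7}  ✓accept
'a' @ 4: {}  — state set empty
rest 'caabbb' ignored (set empty)
after full input: {}  (accept=7 not in)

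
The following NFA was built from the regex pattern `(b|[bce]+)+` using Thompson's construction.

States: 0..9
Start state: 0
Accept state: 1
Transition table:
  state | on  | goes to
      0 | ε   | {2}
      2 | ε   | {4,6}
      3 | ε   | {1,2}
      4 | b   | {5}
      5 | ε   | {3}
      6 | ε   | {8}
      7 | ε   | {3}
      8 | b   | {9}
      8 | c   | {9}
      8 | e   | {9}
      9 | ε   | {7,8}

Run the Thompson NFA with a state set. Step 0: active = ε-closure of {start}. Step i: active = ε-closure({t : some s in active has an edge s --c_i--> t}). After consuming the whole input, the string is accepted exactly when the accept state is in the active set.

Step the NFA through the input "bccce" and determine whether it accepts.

Answer: ACCEPT

Trace:
start: ε-closure({0}) = {0,2,4,6,8}
'b' @ 1: {1,2,3,4,5,6,7,8,9}  [accepting]
'c' @ 2: {1,2,3,4,6,7,8,9}  [accepting]
'c' @ 3: {1,2,3,4,6,7,8,9}  [accepting]
'c' @ 4: {1,2,3,4,6,7,8,9}  [accepting]
'e' @ 5: {1,2,3,4,6,7,8,9}  [accepting]
final: {1,2,3,4,6,7,8,9}; accept 1 in set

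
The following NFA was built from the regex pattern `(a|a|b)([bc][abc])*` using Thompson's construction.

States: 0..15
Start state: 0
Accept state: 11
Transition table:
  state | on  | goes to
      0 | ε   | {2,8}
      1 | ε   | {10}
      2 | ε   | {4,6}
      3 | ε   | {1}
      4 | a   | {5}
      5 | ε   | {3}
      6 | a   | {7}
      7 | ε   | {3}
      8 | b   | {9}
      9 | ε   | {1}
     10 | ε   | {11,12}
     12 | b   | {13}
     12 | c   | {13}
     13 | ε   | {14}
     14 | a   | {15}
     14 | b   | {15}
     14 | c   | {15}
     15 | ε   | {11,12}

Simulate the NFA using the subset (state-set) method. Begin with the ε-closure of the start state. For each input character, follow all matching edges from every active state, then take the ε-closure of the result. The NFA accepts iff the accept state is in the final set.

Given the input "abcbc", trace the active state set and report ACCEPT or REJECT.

Answer: ACCEPT

Derivation:
initial (ε-close {0}): {0,2,4,6,8}
'a' @ 1: {1,3,5,7,10,11,12}  (accept∈set)
'b' @ 2: {13,14}
'c' @ 3: {11,12,15}  (accept∈set)
'b' @ 4: {13,14}
'c' @ 5: {11,12,15}  (accept∈set)
end set {11,12,15} — state 11 in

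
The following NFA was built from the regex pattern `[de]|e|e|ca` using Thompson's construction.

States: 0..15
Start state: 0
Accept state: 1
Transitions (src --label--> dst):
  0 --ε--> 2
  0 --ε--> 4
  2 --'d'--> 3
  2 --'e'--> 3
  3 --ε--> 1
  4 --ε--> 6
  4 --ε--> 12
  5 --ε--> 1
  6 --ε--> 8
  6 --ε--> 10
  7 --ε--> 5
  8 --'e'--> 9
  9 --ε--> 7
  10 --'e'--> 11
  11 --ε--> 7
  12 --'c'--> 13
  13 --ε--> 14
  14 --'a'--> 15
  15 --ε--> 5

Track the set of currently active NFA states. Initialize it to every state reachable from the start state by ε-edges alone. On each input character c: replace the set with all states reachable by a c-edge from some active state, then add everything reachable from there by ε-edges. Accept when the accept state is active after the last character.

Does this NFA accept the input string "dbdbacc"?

start: ε-closure({0}) = {0,2,4,6,8,10,12}
'd' @ 1: {1,3}  ✓accept
'b' @ 2: {}  — state set empty
rest 'dbacc' ignored (set empty)
final: {}; accept 1 not in set

Answer: REJECT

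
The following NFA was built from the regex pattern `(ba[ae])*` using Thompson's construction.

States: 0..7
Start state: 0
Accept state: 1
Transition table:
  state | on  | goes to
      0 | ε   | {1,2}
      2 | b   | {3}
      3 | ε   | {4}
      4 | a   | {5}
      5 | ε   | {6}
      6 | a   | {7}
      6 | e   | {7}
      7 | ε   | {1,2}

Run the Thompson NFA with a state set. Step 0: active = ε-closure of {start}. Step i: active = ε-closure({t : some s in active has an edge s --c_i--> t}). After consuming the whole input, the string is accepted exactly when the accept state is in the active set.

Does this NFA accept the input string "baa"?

Answer: ACCEPT

Derivation:
start: ε-closure({0}) = {0,1,2}
'b' @ 1: {3,4}
'a' @ 2: {5,6}
'a' @ 3: {1,2,7}  ✓accept
end set {1,2,7} — state 1 in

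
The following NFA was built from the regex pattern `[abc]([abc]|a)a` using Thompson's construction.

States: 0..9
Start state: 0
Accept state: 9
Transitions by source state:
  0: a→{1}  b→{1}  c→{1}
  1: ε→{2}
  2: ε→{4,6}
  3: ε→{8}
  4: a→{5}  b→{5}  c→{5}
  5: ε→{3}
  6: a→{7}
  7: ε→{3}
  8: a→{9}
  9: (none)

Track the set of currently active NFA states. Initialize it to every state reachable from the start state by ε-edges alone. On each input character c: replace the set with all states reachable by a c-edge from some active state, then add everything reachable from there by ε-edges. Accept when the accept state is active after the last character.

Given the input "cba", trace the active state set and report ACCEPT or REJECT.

Answer: ACCEPT

Steps:
start: ε-closure({0}) = {0}
'c' @ 1: {1,2,4,6}
'b' @ 2: {3,5,8}
'a' @ 3: {9}  [accepting]
final: {9}; accept 9 in set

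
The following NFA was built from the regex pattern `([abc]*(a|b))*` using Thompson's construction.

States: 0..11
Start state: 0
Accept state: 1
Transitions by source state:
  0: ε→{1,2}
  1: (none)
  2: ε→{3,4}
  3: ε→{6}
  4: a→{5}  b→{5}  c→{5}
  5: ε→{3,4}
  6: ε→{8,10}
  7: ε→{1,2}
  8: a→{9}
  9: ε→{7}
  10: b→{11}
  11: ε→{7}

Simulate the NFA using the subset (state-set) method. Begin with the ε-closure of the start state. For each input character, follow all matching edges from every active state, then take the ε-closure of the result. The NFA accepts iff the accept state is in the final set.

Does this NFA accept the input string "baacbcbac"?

Answer: REJECT

Trace:
start: ε-closure({0}) = {0,1,2,3,4,6,8,10}
'b' @ 1: {1,2,3,4,5,6,7,8,10,11}  [accepting]
'a' @ 2: {1,2,3,4,5,6,7,8,9,10}  [accepting]
'a' @ 3: {1,2,3,4,5,6,7,8,9,10}  [accepting]
'c' @ 4: {3,4,5,6,8,10}
'b' @ 5: {1,2,3,4,5,6,7,8,10,11}  [accepting]
'c' @ 6: {3,4,5,6,8,10}
'b' @ 7: {1,2,3,4,5,6,7,8,10,11}  [accepting]
'a' @ 8: {1,2,3,4,5,6,7,8,9,10}  [accepting]
'c' @ 9: {3,4,5,6,8,10}
after full input: {3,4,5,6,8,10}  (accept=1 not in)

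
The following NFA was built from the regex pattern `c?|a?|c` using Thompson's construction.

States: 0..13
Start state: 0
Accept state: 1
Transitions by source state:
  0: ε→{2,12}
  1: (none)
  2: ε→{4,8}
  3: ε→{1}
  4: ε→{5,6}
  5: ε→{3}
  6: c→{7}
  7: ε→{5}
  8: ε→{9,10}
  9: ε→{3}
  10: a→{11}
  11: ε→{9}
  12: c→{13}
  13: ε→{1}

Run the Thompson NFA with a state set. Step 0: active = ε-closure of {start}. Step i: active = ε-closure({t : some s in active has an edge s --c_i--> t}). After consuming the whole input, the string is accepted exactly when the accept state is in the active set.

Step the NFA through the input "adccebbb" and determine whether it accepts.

Answer: REJECT

Trace:
initial (ε-close {0}): {0,1,2,3,4,5,6,8,9,10,12}
'a' @ 1: {1,3,9,11}  ✓accept
'd' @ 2: {}  — dead — no transitions
rest 'ccebbb' ignored (set empty)
after full input: {}  (accept=1 not in)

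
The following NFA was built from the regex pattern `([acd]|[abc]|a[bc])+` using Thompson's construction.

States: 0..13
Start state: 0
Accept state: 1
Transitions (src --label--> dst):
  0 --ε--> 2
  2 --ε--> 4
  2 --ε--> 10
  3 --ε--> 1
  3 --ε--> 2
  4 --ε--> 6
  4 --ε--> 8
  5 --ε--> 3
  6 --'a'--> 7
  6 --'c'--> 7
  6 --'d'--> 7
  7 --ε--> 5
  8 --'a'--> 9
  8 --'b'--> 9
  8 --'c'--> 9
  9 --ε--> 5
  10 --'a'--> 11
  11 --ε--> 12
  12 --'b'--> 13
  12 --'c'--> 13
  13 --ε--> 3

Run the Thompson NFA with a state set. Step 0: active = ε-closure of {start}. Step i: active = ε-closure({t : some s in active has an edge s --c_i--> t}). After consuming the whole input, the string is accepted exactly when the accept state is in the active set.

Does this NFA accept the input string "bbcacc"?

Answer: ACCEPT

Trace:
start: ε-closure({0}) = {0,2,4,6,8,10}
'b' @ 1: {1,2,3,4,5,6,8,9,10}  ✓accept
'b' @ 2: {1,2,3,4,5,6,8,9,10}  ✓accept
'c' @ 3: {1,2,3,4,5,6,7,8,9,10}  ✓accept
'a' @ 4: {1,2,3,4,5,6,7,8,9,10,11,12}  ✓accept
'c' @ 5: {1,2,3,4,5,6,7,8,9,10,13}  ✓accept
'c' @ 6: {1,2,3,4,5,6,7,8,9,10}  ✓accept
end set {1,2,3,4,5,6,7,8,9,10} — state 1 in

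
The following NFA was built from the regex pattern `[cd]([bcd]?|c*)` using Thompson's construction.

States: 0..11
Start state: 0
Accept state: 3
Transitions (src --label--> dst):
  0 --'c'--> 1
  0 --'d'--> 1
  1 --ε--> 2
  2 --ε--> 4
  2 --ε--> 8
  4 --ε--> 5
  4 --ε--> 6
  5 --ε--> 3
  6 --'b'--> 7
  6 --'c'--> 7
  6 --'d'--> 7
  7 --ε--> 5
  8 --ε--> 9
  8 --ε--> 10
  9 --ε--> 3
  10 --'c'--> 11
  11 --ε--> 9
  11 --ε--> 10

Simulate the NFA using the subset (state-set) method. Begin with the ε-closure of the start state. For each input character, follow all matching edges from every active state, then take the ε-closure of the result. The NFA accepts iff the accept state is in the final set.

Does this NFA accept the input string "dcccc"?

S₀ = ε-closure({0}) = {0}
'd' @ 1: {1,2,3,4,5,6,8,9,10}  [accepting]
'c' @ 2: {3,5,7,9,10,11}  [accepting]
'c' @ 3: {3,9,10,11}  [accepting]
'c' @ 4: {3,9,10,11}  [accepting]
'c' @ 5: {3,9,10,11}  [accepting]
final: {3,9,10,11}; accept 3 in set

Answer: ACCEPT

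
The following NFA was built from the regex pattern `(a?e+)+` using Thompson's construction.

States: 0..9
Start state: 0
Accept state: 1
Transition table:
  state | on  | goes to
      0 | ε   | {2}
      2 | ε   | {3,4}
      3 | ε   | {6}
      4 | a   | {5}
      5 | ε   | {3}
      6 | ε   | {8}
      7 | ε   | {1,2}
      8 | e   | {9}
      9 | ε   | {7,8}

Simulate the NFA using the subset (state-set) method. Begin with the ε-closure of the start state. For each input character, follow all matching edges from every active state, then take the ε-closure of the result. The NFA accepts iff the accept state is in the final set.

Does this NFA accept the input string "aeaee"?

start: ε-closure({0}) = {0,2,3,4,6,8}
'a' @ 1: {3,5,6,8}
'e' @ 2: {1,2,3,4,6,7,8,9}  ✓accept
'a' @ 3: {3,5,6,8}
'e' @ 4: {1,2,3,4,6,7,8,9}  ✓accept
'e' @ 5: {1,2,3,4,6,7,8,9}  ✓accept
after full input: {1,2,3,4,6,7,8,9}  (accept=1 in)

Answer: ACCEPT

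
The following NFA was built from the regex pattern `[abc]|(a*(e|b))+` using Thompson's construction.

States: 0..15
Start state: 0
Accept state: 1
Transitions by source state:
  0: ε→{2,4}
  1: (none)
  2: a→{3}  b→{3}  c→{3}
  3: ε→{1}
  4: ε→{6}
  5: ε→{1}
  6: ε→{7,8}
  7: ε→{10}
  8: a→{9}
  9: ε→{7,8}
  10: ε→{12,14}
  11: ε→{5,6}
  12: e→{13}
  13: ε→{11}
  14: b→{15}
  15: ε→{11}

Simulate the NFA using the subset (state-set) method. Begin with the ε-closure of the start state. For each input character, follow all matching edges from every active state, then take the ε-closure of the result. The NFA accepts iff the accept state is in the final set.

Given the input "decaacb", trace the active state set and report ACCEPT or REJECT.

Answer: REJECT

Trace:
S₀ = ε-closure({0}) = {0,2,4,6,7,8,10,12,14}
'd' @ 1: {}  — state set empty
rest 'ecaacb' ignored (set empty)
after full input: {}  (accept=1 not in)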